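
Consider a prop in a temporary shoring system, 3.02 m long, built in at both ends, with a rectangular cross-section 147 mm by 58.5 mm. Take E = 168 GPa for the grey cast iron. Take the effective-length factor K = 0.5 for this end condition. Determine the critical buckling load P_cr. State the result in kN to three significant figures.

Buckling occurs about the weak axis: I_min = h·b³/12 with b = 58.5 mm (the shorter side).
I_min = 147×58.5³/12 = 2.452×10^6 mm⁴
I = 2.452×10^6 mm⁴ = 2.452×10^-6 m⁴
Effective length L_e = K·L = 0.5 × 3.02 = 1.510 m
P_cr = π²EI / L_e² = π² × 168×10⁹ × 2.452×10^-6 / 1.510² = 1.783×10^6 N

P_cr ≈ 1780 kN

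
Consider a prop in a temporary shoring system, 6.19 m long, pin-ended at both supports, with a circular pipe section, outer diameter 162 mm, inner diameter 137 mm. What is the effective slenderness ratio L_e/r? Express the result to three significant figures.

d_o = 162 mm, d_i = 137 mm
I = π(d_o⁴ − d_i⁴)/64 = π(162⁴ − 137.0⁴)/64 = 1.652×10^7 mm⁴
A = 5.871×10^3 mm²;  r_min = √(I/A) = √(1.652×10^7/5.871×10^3) = 53.04 mm
L_e = K·L = 1 × 6.19 m = 6.190 m = 6190.0 mm
λ = L_e / r_min = 6190.0 / 53.04 = 117

λ ≈ 117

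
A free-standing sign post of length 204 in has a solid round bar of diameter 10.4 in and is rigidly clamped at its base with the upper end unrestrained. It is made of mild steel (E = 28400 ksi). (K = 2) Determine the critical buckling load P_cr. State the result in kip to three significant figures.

I = πd⁴/64 = π×10.4⁴/64 = 574.3 in⁴
Effective length L_e = K·L = 2 × 204 = 408.0 in
P_cr = π²EI / L_e² = π² × 28400×10³ × 574.3 / 408.0² = 9.669×10^5 lb

P_cr ≈ 967 kip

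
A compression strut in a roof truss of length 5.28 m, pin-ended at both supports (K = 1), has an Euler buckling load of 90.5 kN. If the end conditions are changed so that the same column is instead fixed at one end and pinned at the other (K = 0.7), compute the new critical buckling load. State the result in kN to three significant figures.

P_cr ≈ 185 kN

P_cr ∝ 1/K², so P_cr,new = P_cr,old × (K_old/K_new)² = 90.5 × (1/0.7)²
= 90.5 × 2.041 = 185 kN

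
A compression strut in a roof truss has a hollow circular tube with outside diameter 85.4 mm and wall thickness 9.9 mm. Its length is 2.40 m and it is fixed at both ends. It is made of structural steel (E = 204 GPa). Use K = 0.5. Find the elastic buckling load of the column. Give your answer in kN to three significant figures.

P_cr ≈ 2380 kN

Inner diameter d_i = 85.4 − 2×9.9 = 65.60 mm
I = π(d_o⁴ − d_i⁴)/64 = π(85.4⁴ − 65.60⁴)/64 = 1.702×10^6 mm⁴
I = 1.702×10^6 mm⁴ = 1.702×10^-6 m⁴
Effective length L_e = K·L = 0.5 × 2.40 = 1.200 m
P_cr = π²EI / L_e² = π² × 204×10⁹ × 1.702×10^-6 / 1.200² = 2.380×10^6 N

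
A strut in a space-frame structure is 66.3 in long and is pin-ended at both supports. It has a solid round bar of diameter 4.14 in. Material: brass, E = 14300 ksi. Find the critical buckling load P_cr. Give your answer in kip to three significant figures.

I = πd⁴/64 = π×4.14⁴/64 = 14.42 in⁴
Effective length L_e = K·L = 1 × 66.3 = 66.30 in
P_cr = π²EI / L_e² = π² × 14300×10³ × 14.42 / 66.30² = 4.630×10^5 lb

P_cr ≈ 463 kip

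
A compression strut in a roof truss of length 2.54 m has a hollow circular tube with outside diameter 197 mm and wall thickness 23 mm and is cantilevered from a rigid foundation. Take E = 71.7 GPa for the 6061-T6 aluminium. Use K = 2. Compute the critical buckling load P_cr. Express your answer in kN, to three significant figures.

P_cr ≈ 1330 kN

Inner diameter d_i = 197 − 2×23 = 151.0 mm
I = π(d_o⁴ − d_i⁴)/64 = π(197⁴ − 151.0⁴)/64 = 4.841×10^7 mm⁴
I = 4.841×10^7 mm⁴ = 4.841×10^-5 m⁴
Effective length L_e = K·L = 2 × 2.54 = 5.080 m
P_cr = π²EI / L_e² = π² × 71.7×10⁹ × 4.841×10^-5 / 5.080² = 1.328×10^6 N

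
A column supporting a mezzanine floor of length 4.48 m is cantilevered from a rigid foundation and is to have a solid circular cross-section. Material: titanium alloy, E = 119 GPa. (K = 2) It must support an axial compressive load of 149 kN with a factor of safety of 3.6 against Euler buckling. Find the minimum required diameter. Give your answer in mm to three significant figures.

d ≈ 165 mm

Required P_cr = n·P = 3.6 × 149 = 536.4 kN
L_e = K·L = 2 × 4.48 = 8.960 m
Required I = P_cr·L_e²/(π²E) = 5.364×10^5 × 8.960² / (π² × 1.19×10^11) = 3.667×10^-5 m⁴
I_req = 3.667×10^7 mm⁴
Solid circle: I = πd⁴/64  ⇒  d = (64I/π)^(1/4) = (64×3.667×10^7/π)^(1/4) = 165 mm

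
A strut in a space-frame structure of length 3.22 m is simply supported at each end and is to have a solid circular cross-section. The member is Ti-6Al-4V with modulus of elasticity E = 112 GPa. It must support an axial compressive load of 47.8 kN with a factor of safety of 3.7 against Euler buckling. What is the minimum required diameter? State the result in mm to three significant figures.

Required P_cr = n·P = 3.7 × 47.8 = 176.9 kN
L_e = K·L = 1 × 3.22 = 3.220 m
Required I = P_cr·L_e²/(π²E) = 1.769×10^5 × 3.220² / (π² × 1.12×10^11) = 1.659×10^-6 m⁴
I_req = 1.659×10^6 mm⁴
Solid circle: I = πd⁴/64  ⇒  d = (64I/π)^(1/4) = (64×1.659×10^6/π)^(1/4) = 76.2 mm

d ≈ 76.2 mm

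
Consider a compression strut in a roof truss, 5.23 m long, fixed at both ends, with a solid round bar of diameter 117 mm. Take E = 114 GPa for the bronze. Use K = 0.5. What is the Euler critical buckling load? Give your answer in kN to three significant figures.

I = πd⁴/64 = π×117⁴/64 = 9.198×10^6 mm⁴
I = 9.198×10^6 mm⁴ = 9.198×10^-6 m⁴
Effective length L_e = K·L = 0.5 × 5.23 = 2.615 m
P_cr = π²EI / L_e² = π² × 114×10⁹ × 9.198×10^-6 / 2.615² = 1.513×10^6 N

P_cr ≈ 1510 kN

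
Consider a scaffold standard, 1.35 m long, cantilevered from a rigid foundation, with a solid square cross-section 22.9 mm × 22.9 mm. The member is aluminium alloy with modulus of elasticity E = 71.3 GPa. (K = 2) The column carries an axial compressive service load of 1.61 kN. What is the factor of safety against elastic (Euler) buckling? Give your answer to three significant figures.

I = a⁴/12 = 22.9⁴/12 = 2.292×10^4 mm⁴
I = 2.292×10^4 mm⁴ = 2.292×10^-8 m⁴
Effective length L_e = K·L = 2 × 1.35 = 2.700 m
P_cr = π²EI / L_e² = π² × 71.3×10⁹ × 2.292×10^-8 / 2.700² = 2.212×10^3 N
Factor of safety n = P_cr / P = 2.2122 / 1.61 = 1.37

n ≈ 1.37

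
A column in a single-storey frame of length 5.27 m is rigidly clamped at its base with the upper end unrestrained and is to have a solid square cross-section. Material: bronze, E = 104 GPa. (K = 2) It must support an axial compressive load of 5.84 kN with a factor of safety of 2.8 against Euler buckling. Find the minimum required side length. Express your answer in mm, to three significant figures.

a ≈ 67.9 mm

Required P_cr = n·P = 2.8 × 5.84 = 16.35 kN
L_e = K·L = 2 × 5.27 = 10.54 m
Required I = P_cr·L_e²/(π²E) = 1.635×10^4 × 10.54² / (π² × 1.04×10^11) = 1.770×10^-6 m⁴
I_req = 1.770×10^6 mm⁴
Solid square: I = a⁴/12  ⇒  a = (12I)^(1/4) = (12×1.770×10^6)^(1/4) = 67.9 mm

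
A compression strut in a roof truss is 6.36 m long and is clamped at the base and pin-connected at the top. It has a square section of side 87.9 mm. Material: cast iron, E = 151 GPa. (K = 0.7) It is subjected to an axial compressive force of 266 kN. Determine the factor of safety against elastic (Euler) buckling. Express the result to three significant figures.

I = a⁴/12 = 87.9⁴/12 = 4.975×10^6 mm⁴
I = 4.975×10^6 mm⁴ = 4.975×10^-6 m⁴
Effective length L_e = K·L = 0.7 × 6.36 = 4.452 m
P_cr = π²EI / L_e² = π² × 151×10⁹ × 4.975×10^-6 / 4.452² = 3.741×10^5 N
Factor of safety n = P_cr / P = 374.06 / 266 = 1.41

n ≈ 1.41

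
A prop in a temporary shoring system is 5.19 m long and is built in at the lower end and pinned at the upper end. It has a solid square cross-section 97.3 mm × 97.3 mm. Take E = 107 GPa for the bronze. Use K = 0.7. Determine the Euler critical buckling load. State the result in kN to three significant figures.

P_cr ≈ 598 kN

I = a⁴/12 = 97.3⁴/12 = 7.469×10^6 mm⁴
I = 7.469×10^6 mm⁴ = 7.469×10^-6 m⁴
Effective length L_e = K·L = 0.7 × 5.19 = 3.633 m
P_cr = π²EI / L_e² = π² × 107×10⁹ × 7.469×10^-6 / 3.633² = 5.976×10^5 N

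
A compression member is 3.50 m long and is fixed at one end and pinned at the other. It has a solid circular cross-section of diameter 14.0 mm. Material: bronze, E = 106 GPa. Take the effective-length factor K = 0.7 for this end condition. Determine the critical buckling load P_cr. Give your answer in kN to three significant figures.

P_cr ≈ 0.329 kN

I = πd⁴/64 = π×14.0⁴/64 = 1.886×10^3 mm⁴
I = 1.886×10^3 mm⁴ = 1.886×10^-9 m⁴
Effective length L_e = K·L = 0.7 × 3.50 = 2.450 m
P_cr = π²EI / L_e² = π² × 106×10⁹ × 1.886×10^-9 / 2.450² = 328.7 N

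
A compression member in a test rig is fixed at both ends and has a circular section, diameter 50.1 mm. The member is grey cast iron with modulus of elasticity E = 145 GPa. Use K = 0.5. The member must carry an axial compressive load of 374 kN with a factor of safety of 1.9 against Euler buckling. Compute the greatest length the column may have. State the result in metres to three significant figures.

I = πd⁴/64 = π×50.1⁴/64 = 3.093×10^5 mm⁴
I = 3.093×10^-7 m⁴
Required critical load P_cr = n·P = 1.9 × 374 = 710.6 kN = 7.106×10^5 N
From P_cr = π²EI/(K·L)²:  L = (1/K)·√(π²EI/P_cr) = (1/0.5)·√(π²×1.45×10^11×3.093×10^-7/7.106×10^5)
L = 1.58 m

L_max ≈ 1.58 m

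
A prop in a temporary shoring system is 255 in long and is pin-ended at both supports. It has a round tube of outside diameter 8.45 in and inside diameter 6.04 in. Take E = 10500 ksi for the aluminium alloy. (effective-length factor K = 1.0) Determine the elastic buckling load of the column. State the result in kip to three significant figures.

P_cr ≈ 295 kip

d_o = 8.45 in, d_i = 6.04 in
I = π(d_o⁴ − d_i⁴)/64 = π(8.45⁴ − 6.040⁴)/64 = 184.9 in⁴
Effective length L_e = K·L = 1 × 255 = 255.0 in
P_cr = π²EI / L_e² = π² × 10500×10³ × 184.9 / 255.0² = 2.947×10^5 lb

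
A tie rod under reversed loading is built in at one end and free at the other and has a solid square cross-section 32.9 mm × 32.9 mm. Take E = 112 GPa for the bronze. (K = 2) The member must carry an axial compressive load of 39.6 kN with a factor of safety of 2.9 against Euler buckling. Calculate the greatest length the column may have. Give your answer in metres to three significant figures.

I = a⁴/12 = 32.9⁴/12 = 9.763×10^4 mm⁴
I = 9.763×10^-8 m⁴
Required critical load P_cr = n·P = 2.9 × 39.6 = 114.8 kN = 1.148×10^5 N
From P_cr = π²EI/(K·L)²:  L = (1/K)·√(π²EI/P_cr) = (1/2)·√(π²×1.12×10^11×9.763×10^-8/1.148×10^5)
L = 0.485 m

L_max ≈ 0.485 m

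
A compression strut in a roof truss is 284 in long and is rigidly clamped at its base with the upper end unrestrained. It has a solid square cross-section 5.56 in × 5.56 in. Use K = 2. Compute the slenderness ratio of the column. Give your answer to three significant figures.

λ ≈ 354

For a square r = a/√12 = 5.56/√12 = 1.605 in
L_e = K·L = 2 × 284 = 568.0 in
λ = L_e / r_min = 568.00 / 1.605 = 354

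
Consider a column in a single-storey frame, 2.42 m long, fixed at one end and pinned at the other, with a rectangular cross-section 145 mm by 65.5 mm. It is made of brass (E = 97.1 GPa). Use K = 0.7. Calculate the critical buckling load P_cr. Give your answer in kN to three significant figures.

Buckling occurs about the weak axis: I_min = h·b³/12 with b = 65.5 mm (the shorter side).
I_min = 145×65.5³/12 = 3.396×10^6 mm⁴
I = 3.396×10^6 mm⁴ = 3.396×10^-6 m⁴
Effective length L_e = K·L = 0.7 × 2.42 = 1.694 m
P_cr = π²EI / L_e² = π² × 97.1×10⁹ × 3.396×10^-6 / 1.694² = 1.134×10^6 N

P_cr ≈ 1130 kN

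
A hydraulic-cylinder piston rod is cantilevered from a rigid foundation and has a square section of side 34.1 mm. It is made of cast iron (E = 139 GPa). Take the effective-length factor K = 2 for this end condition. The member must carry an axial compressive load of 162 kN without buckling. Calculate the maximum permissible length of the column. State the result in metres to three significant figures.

I = a⁴/12 = 34.1⁴/12 = 1.127×10^5 mm⁴
I = 1.127×10^-7 m⁴
At the buckling limit P_cr = P = 1.620×10^5 N
From P_cr = π²EI/(K·L)²:  L = (1/K)·√(π²EI/P_cr) = (1/2)·√(π²×1.39×10^11×1.127×10^-7/1.620×10^5)
L = 0.488 m

L_max ≈ 0.488 m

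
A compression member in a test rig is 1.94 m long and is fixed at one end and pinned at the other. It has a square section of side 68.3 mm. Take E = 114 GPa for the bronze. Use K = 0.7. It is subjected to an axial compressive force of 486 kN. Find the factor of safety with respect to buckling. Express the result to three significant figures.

n ≈ 2.28

I = a⁴/12 = 68.3⁴/12 = 1.813×10^6 mm⁴
I = 1.813×10^6 mm⁴ = 1.813×10^-6 m⁴
Effective length L_e = K·L = 0.7 × 1.94 = 1.358 m
P_cr = π²EI / L_e² = π² × 114×10⁹ × 1.813×10^-6 / 1.358² = 1.106×10^6 N
Factor of safety n = P_cr / P = 1106.4 / 486 = 2.28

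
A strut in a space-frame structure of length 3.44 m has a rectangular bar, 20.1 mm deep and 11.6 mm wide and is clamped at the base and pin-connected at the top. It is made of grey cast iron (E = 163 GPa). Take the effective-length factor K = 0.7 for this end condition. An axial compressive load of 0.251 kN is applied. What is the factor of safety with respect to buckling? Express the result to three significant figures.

Buckling occurs about the weak axis: I_min = h·b³/12 with b = 11.6 mm (the shorter side).
I_min = 20.1×11.6³/12 = 2.615×10^3 mm⁴
I = 2.615×10^3 mm⁴ = 2.615×10^-9 m⁴
Effective length L_e = K·L = 0.7 × 3.44 = 2.408 m
P_cr = π²EI / L_e² = π² × 163×10⁹ × 2.615×10^-9 / 2.408² = 725.4 N
Factor of safety n = P_cr / P = 0.72538 / 0.251 = 2.89

n ≈ 2.89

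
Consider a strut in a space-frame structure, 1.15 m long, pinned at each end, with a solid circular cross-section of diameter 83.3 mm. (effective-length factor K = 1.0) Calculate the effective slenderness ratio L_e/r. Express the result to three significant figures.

I = πd⁴/64 = π×83.3⁴/64 = 2.363×10^6 mm⁴
A = 5.450×10^3 mm²;  r_min = √(I/A) = √(2.363×10^6/5.450×10^3) = 20.82 mm
L_e = K·L = 1 × 1.15 m = 1.150 m = 1150.0 mm
λ = L_e / r_min = 1150.0 / 20.82 = 55.2

λ ≈ 55.2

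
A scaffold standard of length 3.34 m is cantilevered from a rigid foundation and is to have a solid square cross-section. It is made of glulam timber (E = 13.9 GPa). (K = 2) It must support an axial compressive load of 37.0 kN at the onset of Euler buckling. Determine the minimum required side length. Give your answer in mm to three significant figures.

L_e = K·L = 2 × 3.34 = 6.680 m
Required I = P_cr·L_e²/(π²E) = 3.700×10^4 × 6.680² / (π² × 1.39×10^10) = 1.203×10^-5 m⁴
I_req = 1.203×10^7 mm⁴
Solid square: I = a⁴/12  ⇒  a = (12I)^(1/4) = (12×1.203×10^7)^(1/4) = 110 mm

a ≈ 110 mm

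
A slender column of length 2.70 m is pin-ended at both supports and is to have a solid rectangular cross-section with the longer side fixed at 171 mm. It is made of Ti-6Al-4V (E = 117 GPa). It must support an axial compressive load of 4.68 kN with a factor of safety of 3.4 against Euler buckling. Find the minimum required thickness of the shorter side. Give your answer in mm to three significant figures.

b ≈ 19.2 mm

Required P_cr = n·P = 3.4 × 4.68 = 15.91 kN
L_e = K·L = 1 × 2.70 = 2.700 m
Required I = P_cr·L_e²/(π²E) = 1.591×10^4 × 2.700² / (π² × 1.17×10^11) = 1.005×10^-7 m⁴
I_req = 1.005×10^5 mm⁴
Rectangle, weak axis: I_min = h·b³/12 with h = 171 mm fixed  ⇒  b = (12I/h)^(1/3) = 19.2 mm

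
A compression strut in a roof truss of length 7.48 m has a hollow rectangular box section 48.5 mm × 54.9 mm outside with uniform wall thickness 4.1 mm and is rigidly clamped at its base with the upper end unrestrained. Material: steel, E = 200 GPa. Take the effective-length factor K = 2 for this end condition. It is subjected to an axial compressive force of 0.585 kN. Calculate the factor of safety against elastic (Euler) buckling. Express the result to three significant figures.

n ≈ 4.03

Inner dimensions: h_i = 54.9 − 2×4.1 = 46.70 mm, b_i = 48.5 − 2×4.1 = 40.30 mm
Weak-axis I_min = (h_o·b_o³ − h_i·b_i³)/12 with b_o = 48.5, b_i = 40.30 mm (shorter outer/inner sides).
I_min = (54.9×48.5³ − 46.70×40.30³)/12 = 2.672×10^5 mm⁴
I = 2.672×10^5 mm⁴ = 2.672×10^-7 m⁴
Effective length L_e = K·L = 2 × 7.48 = 14.96 m
P_cr = π²EI / L_e² = π² × 200×10⁹ × 2.672×10^-7 / 14.96² = 2.357×10^3 N
Factor of safety n = P_cr / P = 2.3569 / 0.585 = 4.03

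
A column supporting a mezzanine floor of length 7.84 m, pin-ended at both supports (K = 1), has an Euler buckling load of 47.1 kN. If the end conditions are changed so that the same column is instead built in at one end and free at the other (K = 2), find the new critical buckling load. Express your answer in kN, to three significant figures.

P_cr ≈ 11.8 kN

P_cr ∝ 1/K², so P_cr,new = P_cr,old × (K_old/K_new)² = 47.1 × (1/2)²
= 47.1 × 0.2500 = 11.8 kN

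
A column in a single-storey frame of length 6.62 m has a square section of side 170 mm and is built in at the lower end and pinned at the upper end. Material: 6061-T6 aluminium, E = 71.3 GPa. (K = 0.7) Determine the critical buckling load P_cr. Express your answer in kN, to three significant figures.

I = a⁴/12 = 170⁴/12 = 6.960×10^7 mm⁴
I = 6.960×10^7 mm⁴ = 6.960×10^-5 m⁴
Effective length L_e = K·L = 0.7 × 6.62 = 4.634 m
P_cr = π²EI / L_e² = π² × 71.3×10⁹ × 6.960×10^-5 / 4.634² = 2.281×10^6 N

P_cr ≈ 2280 kN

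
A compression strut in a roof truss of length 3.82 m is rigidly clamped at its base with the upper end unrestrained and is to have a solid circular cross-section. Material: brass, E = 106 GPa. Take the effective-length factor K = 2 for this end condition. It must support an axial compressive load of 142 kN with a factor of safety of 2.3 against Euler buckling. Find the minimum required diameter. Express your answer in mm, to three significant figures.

d ≈ 139 mm

Required P_cr = n·P = 2.3 × 142 = 326.6 kN
L_e = K·L = 2 × 3.82 = 7.640 m
Required I = P_cr·L_e²/(π²E) = 3.266×10^5 × 7.640² / (π² × 1.06×10^11) = 1.822×10^-5 m⁴
I_req = 1.822×10^7 mm⁴
Solid circle: I = πd⁴/64  ⇒  d = (64I/π)^(1/4) = (64×1.822×10^7/π)^(1/4) = 139 mm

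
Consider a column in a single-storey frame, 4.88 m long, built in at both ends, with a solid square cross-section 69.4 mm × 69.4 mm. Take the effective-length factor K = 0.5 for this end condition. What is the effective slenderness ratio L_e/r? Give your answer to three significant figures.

For a square r = a/√12 = 69.4/√12 = 20.03 mm
L_e = K·L = 0.5 × 4.88 m = 2.440 m = 2440.0 mm
λ = L_e / r_min = 2440.0 / 20.03 = 122

λ ≈ 122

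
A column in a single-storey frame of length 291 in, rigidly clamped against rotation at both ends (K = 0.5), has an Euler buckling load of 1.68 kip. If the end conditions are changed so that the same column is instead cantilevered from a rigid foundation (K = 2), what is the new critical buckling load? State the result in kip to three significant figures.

P_cr ≈ 0.105 kip

P_cr ∝ 1/K², so P_cr,new = P_cr,old × (K_old/K_new)² = 1.68 × (0.5/2)²
= 1.68 × 0.06250 = 0.105 kip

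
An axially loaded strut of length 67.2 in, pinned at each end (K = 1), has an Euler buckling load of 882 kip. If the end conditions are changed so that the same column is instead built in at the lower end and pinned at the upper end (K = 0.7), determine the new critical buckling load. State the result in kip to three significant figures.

P_cr ≈ 1800 kip

P_cr ∝ 1/K², so P_cr,new = P_cr,old × (K_old/K_new)² = 882 × (1/0.7)²
= 882 × 2.041 = 1800 kip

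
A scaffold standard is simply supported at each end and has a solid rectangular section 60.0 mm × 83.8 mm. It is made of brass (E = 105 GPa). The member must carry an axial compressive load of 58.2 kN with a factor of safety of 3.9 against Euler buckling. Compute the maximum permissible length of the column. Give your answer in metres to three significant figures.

Buckling occurs about the weak axis: I_min = h·b³/12 with b = 60.0 mm (the shorter side).
I_min = 83.8×60.0³/12 = 1.508×10^6 mm⁴
I = 1.508×10^-6 m⁴
Required critical load P_cr = n·P = 3.9 × 58.2 = 227.0 kN = 2.270×10^5 N
From P_cr = π²EI/(K·L)²:  L = (1/K)·√(π²EI/P_cr) = (1/1)·√(π²×1.05×10^11×1.508×10^-6/2.270×10^5)
L = 2.62 m

L_max ≈ 2.62 m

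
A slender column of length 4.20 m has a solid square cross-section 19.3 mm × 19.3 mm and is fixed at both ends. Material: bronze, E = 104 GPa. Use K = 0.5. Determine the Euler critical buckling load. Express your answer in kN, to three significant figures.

I = a⁴/12 = 19.3⁴/12 = 1.156×10^4 mm⁴
I = 1.156×10^4 mm⁴ = 1.156×10^-8 m⁴
Effective length L_e = K·L = 0.5 × 4.20 = 2.100 m
P_cr = π²EI / L_e² = π² × 104×10⁹ × 1.156×10^-8 / 2.100² = 2.691×10^3 N

P_cr ≈ 2.69 kN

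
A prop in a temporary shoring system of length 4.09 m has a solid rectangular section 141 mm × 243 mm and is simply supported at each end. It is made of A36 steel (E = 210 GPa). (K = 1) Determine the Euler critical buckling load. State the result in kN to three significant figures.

Buckling occurs about the weak axis: I_min = h·b³/12 with b = 141 mm (the shorter side).
I_min = 243×141³/12 = 5.677×10^7 mm⁴
I = 5.677×10^7 mm⁴ = 5.677×10^-5 m⁴
Effective length L_e = K·L = 1 × 4.09 = 4.090 m
P_cr = π²EI / L_e² = π² × 210×10⁹ × 5.677×10^-5 / 4.090² = 7.033×10^6 N

P_cr ≈ 7030 kN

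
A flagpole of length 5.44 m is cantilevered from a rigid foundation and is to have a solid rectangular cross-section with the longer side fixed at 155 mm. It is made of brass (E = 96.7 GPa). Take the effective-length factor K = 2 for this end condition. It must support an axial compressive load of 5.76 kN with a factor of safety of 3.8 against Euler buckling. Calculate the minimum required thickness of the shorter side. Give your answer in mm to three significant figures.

b ≈ 59.5 mm

Required P_cr = n·P = 3.8 × 5.76 = 21.89 kN
L_e = K·L = 2 × 5.44 = 10.88 m
Required I = P_cr·L_e²/(π²E) = 2.189×10^4 × 10.88² / (π² × 9.67×10^10) = 2.715×10^-6 m⁴
I_req = 2.715×10^6 mm⁴
Rectangle, weak axis: I_min = h·b³/12 with h = 155 mm fixed  ⇒  b = (12I/h)^(1/3) = 59.5 mm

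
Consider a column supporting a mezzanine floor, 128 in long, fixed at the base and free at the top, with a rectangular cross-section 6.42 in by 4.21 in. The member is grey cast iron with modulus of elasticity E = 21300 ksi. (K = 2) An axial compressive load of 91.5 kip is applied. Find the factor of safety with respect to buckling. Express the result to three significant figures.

n ≈ 1.40

Buckling occurs about the weak axis: I_min = h·b³/12 with b = 4.21 in (the shorter side).
I_min = 6.42×4.21³/12 = 39.92 in⁴
Effective length L_e = K·L = 2 × 128 = 256.0 in
P_cr = π²EI / L_e² = π² × 21300×10³ × 39.92 / 256.0² = 1.281×10^5 lb
Factor of safety n = P_cr / P = 128.06 / 91.5 = 1.40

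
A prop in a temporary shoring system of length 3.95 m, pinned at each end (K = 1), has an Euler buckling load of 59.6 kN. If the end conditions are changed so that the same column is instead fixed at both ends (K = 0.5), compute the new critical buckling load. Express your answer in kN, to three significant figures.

P_cr ≈ 238 kN

P_cr ∝ 1/K², so P_cr,new = P_cr,old × (K_old/K_new)² = 59.6 × (1/0.5)²
= 59.6 × 4.000 = 238 kN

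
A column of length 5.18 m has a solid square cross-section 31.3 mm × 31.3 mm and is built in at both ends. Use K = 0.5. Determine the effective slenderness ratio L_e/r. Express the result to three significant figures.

λ ≈ 287

For a square r = a/√12 = 31.3/√12 = 9.036 mm
L_e = K·L = 0.5 × 5.18 m = 2.590 m = 2590.0 mm
λ = L_e / r_min = 2590.0 / 9.036 = 287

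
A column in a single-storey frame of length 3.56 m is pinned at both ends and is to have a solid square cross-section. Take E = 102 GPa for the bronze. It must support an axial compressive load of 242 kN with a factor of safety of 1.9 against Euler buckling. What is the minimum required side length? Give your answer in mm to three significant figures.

a ≈ 91.3 mm

Required P_cr = n·P = 1.9 × 242 = 459.8 kN
L_e = K·L = 1 × 3.56 = 3.560 m
Required I = P_cr·L_e²/(π²E) = 4.598×10^5 × 3.560² / (π² × 1.02×10^11) = 5.789×10^-6 m⁴
I_req = 5.789×10^6 mm⁴
Solid square: I = a⁴/12  ⇒  a = (12I)^(1/4) = (12×5.789×10^6)^(1/4) = 91.3 mm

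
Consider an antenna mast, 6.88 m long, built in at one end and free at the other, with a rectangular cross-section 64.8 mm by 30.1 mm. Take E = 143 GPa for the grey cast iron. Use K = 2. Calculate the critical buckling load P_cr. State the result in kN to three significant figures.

P_cr ≈ 1.10 kN

Buckling occurs about the weak axis: I_min = h·b³/12 with b = 30.1 mm (the shorter side).
I_min = 64.8×30.1³/12 = 1.473×10^5 mm⁴
I = 1.473×10^5 mm⁴ = 1.473×10^-7 m⁴
Effective length L_e = K·L = 2 × 6.88 = 13.76 m
P_cr = π²EI / L_e² = π² × 143×10⁹ × 1.473×10^-7 / 13.76² = 1.098×10^3 N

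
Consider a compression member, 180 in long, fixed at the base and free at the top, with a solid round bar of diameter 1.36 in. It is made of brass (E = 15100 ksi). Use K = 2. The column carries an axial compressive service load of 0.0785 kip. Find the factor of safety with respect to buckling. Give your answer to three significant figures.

I = πd⁴/64 = π×1.36⁴/64 = 0.1679 in⁴
Effective length L_e = K·L = 2 × 180 = 360.0 in
P_cr = π²EI / L_e² = π² × 15100×10³ × 0.1679 / 360.0² = 193.1 lb
Factor of safety n = P_cr / P = 0.19311 / 0.0785 = 2.46

n ≈ 2.46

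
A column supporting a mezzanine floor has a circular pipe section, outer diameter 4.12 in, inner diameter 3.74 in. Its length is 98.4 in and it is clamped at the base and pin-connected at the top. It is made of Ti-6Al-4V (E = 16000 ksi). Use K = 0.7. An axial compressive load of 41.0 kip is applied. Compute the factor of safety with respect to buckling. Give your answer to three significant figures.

d_o = 4.12 in, d_i = 3.74 in
I = π(d_o⁴ − d_i⁴)/64 = π(4.12⁴ − 3.740⁴)/64 = 4.539 in⁴
Effective length L_e = K·L = 0.7 × 98.4 = 68.88 in
P_cr = π²EI / L_e² = π² × 16000×10³ × 4.539 / 68.88² = 1.511×10^5 lb
Factor of safety n = P_cr / P = 151.09 / 41.0 = 3.69

n ≈ 3.69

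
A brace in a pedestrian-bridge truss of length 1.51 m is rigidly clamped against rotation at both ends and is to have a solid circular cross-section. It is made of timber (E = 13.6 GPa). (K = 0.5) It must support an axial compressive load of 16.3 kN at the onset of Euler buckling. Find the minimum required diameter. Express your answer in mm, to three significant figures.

d ≈ 34.5 mm

L_e = K·L = 0.5 × 1.51 = 0.7550 m
Required I = P_cr·L_e²/(π²E) = 1.630×10^4 × 0.7550² / (π² × 1.36×10^10) = 6.922×10^-8 m⁴
I_req = 6.922×10^4 mm⁴
Solid circle: I = πd⁴/64  ⇒  d = (64I/π)^(1/4) = (64×6.922×10^4/π)^(1/4) = 34.5 mm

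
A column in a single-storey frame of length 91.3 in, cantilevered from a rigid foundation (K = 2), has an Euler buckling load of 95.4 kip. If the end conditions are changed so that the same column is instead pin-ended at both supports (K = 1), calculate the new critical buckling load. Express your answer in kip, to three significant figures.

P_cr ∝ 1/K², so P_cr,new = P_cr,old × (K_old/K_new)² = 95.4 × (2/1)²
= 95.4 × 4.000 = 382 kip

P_cr ≈ 382 kip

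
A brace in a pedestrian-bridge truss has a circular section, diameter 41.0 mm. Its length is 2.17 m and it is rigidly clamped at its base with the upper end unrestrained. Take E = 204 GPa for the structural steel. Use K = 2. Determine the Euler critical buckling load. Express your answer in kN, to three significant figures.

I = πd⁴/64 = π×41.0⁴/64 = 1.387×10^5 mm⁴
I = 1.387×10^5 mm⁴ = 1.387×10^-7 m⁴
Effective length L_e = K·L = 2 × 2.17 = 4.340 m
P_cr = π²EI / L_e² = π² × 204×10⁹ × 1.387×10^-7 / 4.340² = 1.483×10^4 N

P_cr ≈ 14.8 kN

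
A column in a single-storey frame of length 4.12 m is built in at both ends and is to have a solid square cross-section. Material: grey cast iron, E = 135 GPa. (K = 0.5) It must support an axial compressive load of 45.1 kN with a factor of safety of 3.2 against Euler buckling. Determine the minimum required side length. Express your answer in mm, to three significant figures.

a ≈ 48.5 mm

Required P_cr = n·P = 3.2 × 45.1 = 144.3 kN
L_e = K·L = 0.5 × 4.12 = 2.060 m
Required I = P_cr·L_e²/(π²E) = 1.443×10^5 × 2.060² / (π² × 1.35×10^11) = 4.597×10^-7 m⁴
I_req = 4.597×10^5 mm⁴
Solid square: I = a⁴/12  ⇒  a = (12I)^(1/4) = (12×4.597×10^5)^(1/4) = 48.5 mm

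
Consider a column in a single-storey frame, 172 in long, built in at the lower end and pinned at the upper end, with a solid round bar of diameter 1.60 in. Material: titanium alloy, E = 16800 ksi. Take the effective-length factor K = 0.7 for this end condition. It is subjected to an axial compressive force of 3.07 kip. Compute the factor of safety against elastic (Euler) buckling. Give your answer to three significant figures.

n ≈ 1.20

I = πd⁴/64 = π×1.60⁴/64 = 0.3217 in⁴
Effective length L_e = K·L = 0.7 × 172 = 120.4 in
P_cr = π²EI / L_e² = π² × 16800×10³ × 0.3217 / 120.4² = 3.680×10^3 lb
Factor of safety n = P_cr / P = 3.6796 / 3.07 = 1.20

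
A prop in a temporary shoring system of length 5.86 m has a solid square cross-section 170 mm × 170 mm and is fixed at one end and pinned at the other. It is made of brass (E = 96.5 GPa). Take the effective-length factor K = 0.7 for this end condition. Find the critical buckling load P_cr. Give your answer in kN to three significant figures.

I = a⁴/12 = 170⁴/12 = 6.960×10^7 mm⁴
I = 6.960×10^7 mm⁴ = 6.960×10^-5 m⁴
Effective length L_e = K·L = 0.7 × 5.86 = 4.102 m
P_cr = π²EI / L_e² = π² × 96.5×10⁹ × 6.960×10^-5 / 4.102² = 3.940×10^6 N

P_cr ≈ 3940 kN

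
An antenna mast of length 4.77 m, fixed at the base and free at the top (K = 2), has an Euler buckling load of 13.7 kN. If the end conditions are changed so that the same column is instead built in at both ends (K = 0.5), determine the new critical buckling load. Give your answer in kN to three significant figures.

P_cr ≈ 219 kN

P_cr ∝ 1/K², so P_cr,new = P_cr,old × (K_old/K_new)² = 13.7 × (2/0.5)²
= 13.7 × 16.00 = 219 kN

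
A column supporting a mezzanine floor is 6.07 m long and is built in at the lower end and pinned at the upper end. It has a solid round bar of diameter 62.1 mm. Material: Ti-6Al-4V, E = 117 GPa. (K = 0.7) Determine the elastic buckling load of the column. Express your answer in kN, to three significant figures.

P_cr ≈ 46.7 kN

I = πd⁴/64 = π×62.1⁴/64 = 7.300×10^5 mm⁴
I = 7.300×10^5 mm⁴ = 7.300×10^-7 m⁴
Effective length L_e = K·L = 0.7 × 6.07 = 4.249 m
P_cr = π²EI / L_e² = π² × 117×10⁹ × 7.300×10^-7 / 4.249² = 4.669×10^4 N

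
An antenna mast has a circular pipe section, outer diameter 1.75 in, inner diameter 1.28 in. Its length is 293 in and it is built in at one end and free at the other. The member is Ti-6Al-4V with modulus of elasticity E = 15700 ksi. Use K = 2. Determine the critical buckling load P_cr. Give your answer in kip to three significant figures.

P_cr ≈ 0.148 kip

d_o = 1.75 in, d_i = 1.28 in
I = π(d_o⁴ − d_i⁴)/64 = π(1.75⁴ − 1.280⁴)/64 = 0.3286 in⁴
Effective length L_e = K·L = 2 × 293 = 586.0 in
P_cr = π²EI / L_e² = π² × 15700×10³ × 0.3286 / 586.0² = 148.3 lb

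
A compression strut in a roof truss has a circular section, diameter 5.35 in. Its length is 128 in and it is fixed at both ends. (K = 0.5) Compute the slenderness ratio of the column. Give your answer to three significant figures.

For a solid circle r = d/4 = 5.35/4 = 1.338 in
L_e = K·L = 0.5 × 128 = 64.00 in
λ = L_e / r_min = 64.000 / 1.338 = 47.9

λ ≈ 47.9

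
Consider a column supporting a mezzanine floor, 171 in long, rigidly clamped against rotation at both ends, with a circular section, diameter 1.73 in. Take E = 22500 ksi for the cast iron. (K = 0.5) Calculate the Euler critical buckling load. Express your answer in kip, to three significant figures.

P_cr ≈ 13.4 kip

I = πd⁴/64 = π×1.73⁴/64 = 0.4397 in⁴
Effective length L_e = K·L = 0.5 × 171 = 85.50 in
P_cr = π²EI / L_e² = π² × 22500×10³ × 0.4397 / 85.50² = 1.336×10^4 lb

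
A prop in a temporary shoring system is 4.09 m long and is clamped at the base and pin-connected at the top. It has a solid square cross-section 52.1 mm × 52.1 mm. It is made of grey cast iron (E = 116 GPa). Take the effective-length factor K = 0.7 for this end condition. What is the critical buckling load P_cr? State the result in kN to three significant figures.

I = a⁴/12 = 52.1⁴/12 = 6.140×10^5 mm⁴
I = 6.140×10^5 mm⁴ = 6.140×10^-7 m⁴
Effective length L_e = K·L = 0.7 × 4.09 = 2.863 m
P_cr = π²EI / L_e² = π² × 116×10⁹ × 6.140×10^-7 / 2.863² = 8.576×10^4 N

P_cr ≈ 85.8 kN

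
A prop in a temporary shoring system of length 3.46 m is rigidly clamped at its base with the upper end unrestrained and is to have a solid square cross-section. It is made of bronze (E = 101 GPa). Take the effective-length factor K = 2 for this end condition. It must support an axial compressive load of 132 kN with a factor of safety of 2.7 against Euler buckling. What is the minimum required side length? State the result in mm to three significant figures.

a ≈ 120 mm

Required P_cr = n·P = 2.7 × 132 = 356.4 kN
L_e = K·L = 2 × 3.46 = 6.920 m
Required I = P_cr·L_e²/(π²E) = 3.564×10^5 × 6.920² / (π² × 1.01×10^11) = 1.712×10^-5 m⁴
I_req = 1.712×10^7 mm⁴
Solid square: I = a⁴/12  ⇒  a = (12I)^(1/4) = (12×1.712×10^7)^(1/4) = 120 mm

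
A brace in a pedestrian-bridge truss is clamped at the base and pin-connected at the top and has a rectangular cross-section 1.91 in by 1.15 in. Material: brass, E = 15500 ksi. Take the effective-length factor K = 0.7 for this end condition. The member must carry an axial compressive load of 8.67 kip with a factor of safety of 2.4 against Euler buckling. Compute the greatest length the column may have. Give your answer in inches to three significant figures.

L_max ≈ 60.3 in

Buckling occurs about the weak axis: I_min = h·b³/12 with b = 1.15 in (the shorter side).
I_min = 1.91×1.15³/12 = 0.2421 in⁴
Required critical load P_cr = n·P = 2.4 × 8.67 = 20.81 kip = 2.081×10^4 lb
From P_cr = π²EI/(K·L)²:  L = (1/K)·√(π²EI/P_cr) = (1/0.7)·√(π²×1.55×10^7×0.2421/2.081×10^4)
L = 60.3 in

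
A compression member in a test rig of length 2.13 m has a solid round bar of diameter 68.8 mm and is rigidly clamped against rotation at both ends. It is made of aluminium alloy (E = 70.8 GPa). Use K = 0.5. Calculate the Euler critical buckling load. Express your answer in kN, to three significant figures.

P_cr ≈ 678 kN

I = πd⁴/64 = π×68.8⁴/64 = 1.100×10^6 mm⁴
I = 1.100×10^6 mm⁴ = 1.100×10^-6 m⁴
Effective length L_e = K·L = 0.5 × 2.13 = 1.065 m
P_cr = π²EI / L_e² = π² × 70.8×10⁹ × 1.100×10^-6 / 1.065² = 6.776×10^5 N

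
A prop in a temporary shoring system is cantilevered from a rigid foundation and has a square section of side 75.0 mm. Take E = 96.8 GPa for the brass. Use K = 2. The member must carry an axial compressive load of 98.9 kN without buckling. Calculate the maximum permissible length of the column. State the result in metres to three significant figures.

L_max ≈ 2.52 m

I = a⁴/12 = 75.0⁴/12 = 2.637×10^6 mm⁴
I = 2.637×10^-6 m⁴
At the buckling limit P_cr = P = 9.890×10^4 N
From P_cr = π²EI/(K·L)²:  L = (1/K)·√(π²EI/P_cr) = (1/2)·√(π²×9.68×10^10×2.637×10^-6/9.890×10^4)
L = 2.52 m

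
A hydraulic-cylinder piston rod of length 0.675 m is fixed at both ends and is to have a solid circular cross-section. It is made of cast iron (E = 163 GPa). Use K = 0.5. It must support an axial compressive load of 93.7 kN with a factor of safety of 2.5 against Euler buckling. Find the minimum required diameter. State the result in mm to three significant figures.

d ≈ 24.1 mm

Required P_cr = n·P = 2.5 × 93.7 = 234.2 kN
L_e = K·L = 0.5 × 0.675 = 0.3375 m
Required I = P_cr·L_e²/(π²E) = 2.342×10^5 × 0.3375² / (π² × 1.63×10^11) = 1.659×10^-8 m⁴
I_req = 1.659×10^4 mm⁴
Solid circle: I = πd⁴/64  ⇒  d = (64I/π)^(1/4) = (64×1.659×10^4/π)^(1/4) = 24.1 mm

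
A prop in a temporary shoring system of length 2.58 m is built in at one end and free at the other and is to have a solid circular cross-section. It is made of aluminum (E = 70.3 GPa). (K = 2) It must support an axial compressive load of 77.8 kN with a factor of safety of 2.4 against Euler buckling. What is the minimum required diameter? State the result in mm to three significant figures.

d ≈ 110 mm

Required P_cr = n·P = 2.4 × 77.8 = 186.7 kN
L_e = K·L = 2 × 2.58 = 5.160 m
Required I = P_cr·L_e²/(π²E) = 1.867×10^5 × 5.160² / (π² × 7.03×10^10) = 7.165×10^-6 m⁴
I_req = 7.165×10^6 mm⁴
Solid circle: I = πd⁴/64  ⇒  d = (64I/π)^(1/4) = (64×7.165×10^6/π)^(1/4) = 110 mm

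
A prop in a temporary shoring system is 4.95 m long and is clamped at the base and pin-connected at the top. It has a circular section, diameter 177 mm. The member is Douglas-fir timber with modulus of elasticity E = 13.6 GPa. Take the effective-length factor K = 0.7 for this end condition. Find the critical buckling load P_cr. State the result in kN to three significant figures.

P_cr ≈ 539 kN

I = πd⁴/64 = π×177⁴/64 = 4.818×10^7 mm⁴
I = 4.818×10^7 mm⁴ = 4.818×10^-5 m⁴
Effective length L_e = K·L = 0.7 × 4.95 = 3.465 m
P_cr = π²EI / L_e² = π² × 13.6×10⁹ × 4.818×10^-5 / 3.465² = 5.386×10^5 N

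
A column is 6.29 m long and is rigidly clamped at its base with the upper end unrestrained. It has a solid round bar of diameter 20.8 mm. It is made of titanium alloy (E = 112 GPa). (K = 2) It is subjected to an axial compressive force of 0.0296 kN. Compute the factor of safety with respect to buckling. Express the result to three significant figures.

n ≈ 2.17

I = πd⁴/64 = π×20.8⁴/64 = 9.188×10^3 mm⁴
I = 9.188×10^3 mm⁴ = 9.188×10^-9 m⁴
Effective length L_e = K·L = 2 × 6.29 = 12.58 m
P_cr = π²EI / L_e² = π² × 112×10⁹ × 9.188×10^-9 / 12.58² = 64.18 N
Factor of safety n = P_cr / P = 0.064177 / 0.0296 = 2.17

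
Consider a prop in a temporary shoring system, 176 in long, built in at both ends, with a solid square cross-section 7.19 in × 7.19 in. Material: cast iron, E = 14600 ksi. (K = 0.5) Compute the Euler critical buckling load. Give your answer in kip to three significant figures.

P_cr ≈ 4140 kip

I = a⁴/12 = 7.19⁴/12 = 222.7 in⁴
Effective length L_e = K·L = 0.5 × 176 = 88.00 in
P_cr = π²EI / L_e² = π² × 14600×10³ × 222.7 / 88.00² = 4.144×10^6 lb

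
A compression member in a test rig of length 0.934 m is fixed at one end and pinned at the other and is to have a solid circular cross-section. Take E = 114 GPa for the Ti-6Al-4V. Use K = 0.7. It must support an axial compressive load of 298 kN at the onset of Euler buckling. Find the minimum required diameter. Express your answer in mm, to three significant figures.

L_e = K·L = 0.7 × 0.934 = 0.6538 m
Required I = P_cr·L_e²/(π²E) = 2.980×10^5 × 0.6538² / (π² × 1.14×10^11) = 1.132×10^-7 m⁴
I_req = 1.132×10^5 mm⁴
Solid circle: I = πd⁴/64  ⇒  d = (64I/π)^(1/4) = (64×1.132×10^5/π)^(1/4) = 39.0 mm

d ≈ 39.0 mm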